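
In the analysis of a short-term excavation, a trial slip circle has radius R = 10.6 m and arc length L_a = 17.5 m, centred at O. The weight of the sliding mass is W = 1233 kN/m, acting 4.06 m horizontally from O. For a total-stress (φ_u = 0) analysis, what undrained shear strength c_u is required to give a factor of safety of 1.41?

c_u = 38.1 kPa

FS = c_u·L_a·R / (W·d), so c_u = FS·W·d / (L_a·R).
c_u = 1.41·1233·4.06 / (17.50·10.6) = 7058.4 / 185.50 = 38.05 kPa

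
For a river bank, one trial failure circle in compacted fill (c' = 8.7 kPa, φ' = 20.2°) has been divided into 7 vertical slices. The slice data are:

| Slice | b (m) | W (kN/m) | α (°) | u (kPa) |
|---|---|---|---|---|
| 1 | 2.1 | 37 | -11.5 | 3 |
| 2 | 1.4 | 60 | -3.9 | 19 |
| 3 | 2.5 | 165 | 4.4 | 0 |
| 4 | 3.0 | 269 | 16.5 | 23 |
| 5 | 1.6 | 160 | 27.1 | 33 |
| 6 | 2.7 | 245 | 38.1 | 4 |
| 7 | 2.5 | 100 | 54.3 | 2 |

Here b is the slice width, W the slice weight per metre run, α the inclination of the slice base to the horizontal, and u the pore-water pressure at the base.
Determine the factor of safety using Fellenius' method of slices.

Ordinary method of slices: FS = Σ[c'·Δl_i + (W_i cosα_i − u_i·Δl_i)·tanφ'] / Σ W_i sinα_i, with Δl_i = b_i / cosα_i.
Slice 1: Δl = 2.1/cos(-11.5°) = 2.143 m; N'_1 = 37·cos(-11.5°) − 3·2.143 = 29.8; c'Δl = 18.64; W sinα = -7.4
Slice 2: Δl = 1.4/cos(-3.9°) = 1.403 m; N'_2 = 60·cos(-3.9°) − 19·1.403 = 33.2; c'Δl = 12.21; W sinα = -4.1
Slice 3: Δl = 2.5/cos4.4° = 2.507 m; N'_3 = 165·cos4.4° − 0·2.507 = 164.5; c'Δl = 21.81; W sinα = 12.7
Slice 4: Δl = 3.0/cos16.5° = 3.129 m; N'_4 = 269·cos16.5° − 23·3.129 = 186.0; c'Δl = 27.22; W sinα = 76.4
Slice 5: Δl = 1.6/cos27.1° = 1.797 m; N'_5 = 160·cos27.1° − 33·1.797 = 83.1; c'Δl = 15.64; W sinα = 72.9
Slice 6: Δl = 2.7/cos38.1° = 3.431 m; N'_6 = 245·cos38.1° − 4·3.431 = 179.1; c'Δl = 29.85; W sinα = 151.2
Slice 7: Δl = 2.5/cos54.3° = 4.284 m; N'_7 = 100·cos54.3° − 2·4.284 = 49.8; c'Δl = 37.27; W sinα = 81.2
Σc'Δl = 162.6 kN/m; ΣN' = 725.5 kN/m; ΣW sinα = 382.9 kN/m
Resisting = 162.6 + 725.5·tan20.2° = 162.6 + 266.9 = 429.6 kN/m
FS = 429.6 / 382.9 = 1.122

FS = 1.12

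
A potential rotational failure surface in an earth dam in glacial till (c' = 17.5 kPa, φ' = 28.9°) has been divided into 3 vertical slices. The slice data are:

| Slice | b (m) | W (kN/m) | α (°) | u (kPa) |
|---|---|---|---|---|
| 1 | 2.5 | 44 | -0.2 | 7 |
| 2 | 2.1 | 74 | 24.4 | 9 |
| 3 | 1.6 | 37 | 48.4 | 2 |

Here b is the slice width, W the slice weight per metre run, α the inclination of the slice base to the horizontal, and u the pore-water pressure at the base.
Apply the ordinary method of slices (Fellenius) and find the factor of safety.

Ordinary method of slices: FS = Σ[c'·Δl_i + (W_i cosα_i − u_i·Δl_i)·tanφ'] / Σ W_i sinα_i, with Δl_i = b_i / cosα_i.
Slice 1: Δl = 2.5/cos(-0.2°) = 2.500 m; N'_1 = 44·cos(-0.2°) − 7·2.500 = 26.5; c'Δl = 43.75; W sinα = -0.2
Slice 2: Δl = 2.1/cos24.4° = 2.306 m; N'_2 = 74·cos24.4° − 9·2.306 = 46.6; c'Δl = 40.35; W sinα = 30.6
Slice 3: Δl = 1.6/cos48.4° = 2.410 m; N'_3 = 37·cos48.4° − 2·2.410 = 19.7; c'Δl = 42.17; W sinα = 27.7
Σc'Δl = 126.3 kN/m; ΣN' = 92.9 kN/m; ΣW sinα = 58.1 kN/m
Resisting = 126.3 + 92.9·tan28.9° = 126.3 + 51.3 = 177.6 kN/m
FS = 177.6 / 58.1 = 3.057

FS = 3.06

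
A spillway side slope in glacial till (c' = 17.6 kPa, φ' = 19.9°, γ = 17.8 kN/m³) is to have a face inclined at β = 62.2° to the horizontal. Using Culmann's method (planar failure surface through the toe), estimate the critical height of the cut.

Culmann's analysis gives the critical failure plane at α_cr = (β + φ')/2 = (62.2 + 19.9)/2 = 41.0°, and the critical height
H_c = (4c'/γ) · sinβ cosφ' / [1 − cos(β − φ')]
    = (4·17.6/17.8) · sin62.2°·cos19.9° / [1 − cos(42.3°)]
    = 3.955 · 0.8846·0.9403 / [1 − 0.7396]
    = 3.955 · 0.8318 / 0.2604
    = 12.63 m

H_c = 12.63 m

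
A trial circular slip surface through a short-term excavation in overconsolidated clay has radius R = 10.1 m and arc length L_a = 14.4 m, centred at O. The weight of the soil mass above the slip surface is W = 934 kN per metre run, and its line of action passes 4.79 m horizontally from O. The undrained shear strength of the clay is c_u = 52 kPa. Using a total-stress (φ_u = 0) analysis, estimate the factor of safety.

Taking moments about the centre O, the resisting moment is provided by the undrained shear strength acting along the arc:
M_R = c_u·L_a·R = 52·14.40·10.1 = 7562.9 kN·m/m
M_D = W·d = 934·4.79 = 4473.9 kN·m/m
FS = M_R / M_D = 7562.9 / 4473.9 = 1.690

FS = 1.69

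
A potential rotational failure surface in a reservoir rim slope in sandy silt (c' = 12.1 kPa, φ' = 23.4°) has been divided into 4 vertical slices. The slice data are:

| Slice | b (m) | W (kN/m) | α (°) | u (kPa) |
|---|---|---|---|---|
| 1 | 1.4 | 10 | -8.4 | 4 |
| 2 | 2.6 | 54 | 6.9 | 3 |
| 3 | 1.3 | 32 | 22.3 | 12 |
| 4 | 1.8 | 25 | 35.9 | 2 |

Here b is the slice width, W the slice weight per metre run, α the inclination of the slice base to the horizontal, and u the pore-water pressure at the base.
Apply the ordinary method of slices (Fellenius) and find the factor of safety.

FS = 3.98

Ordinary method of slices: FS = Σ[c'·Δl_i + (W_i cosα_i − u_i·Δl_i)·tanφ'] / Σ W_i sinα_i, with Δl_i = b_i / cosα_i.
Slice 1: Δl = 1.4/cos(-8.4°) = 1.415 m; N'_1 = 10·cos(-8.4°) − 4·1.415 = 4.2; c'Δl = 17.12; W sinα = -1.5
Slice 2: Δl = 2.6/cos6.9° = 2.619 m; N'_2 = 54·cos6.9° − 3·2.619 = 45.8; c'Δl = 31.69; W sinα = 6.5
Slice 3: Δl = 1.3/cos22.3° = 1.405 m; N'_3 = 32·cos22.3° − 12·1.405 = 12.7; c'Δl = 17.00; W sinα = 12.1
Slice 4: Δl = 1.8/cos35.9° = 2.222 m; N'_4 = 25·cos35.9° − 2·2.222 = 15.8; c'Δl = 26.89; W sinα = 14.7
Σc'Δl = 92.7 kN/m; ΣN' = 78.5 kN/m; ΣW sinα = 31.8 kN/m
Resisting = 92.7 + 78.5·tan23.4° = 92.7 + 34.0 = 126.7 kN/m
FS = 126.7 / 31.8 = 3.980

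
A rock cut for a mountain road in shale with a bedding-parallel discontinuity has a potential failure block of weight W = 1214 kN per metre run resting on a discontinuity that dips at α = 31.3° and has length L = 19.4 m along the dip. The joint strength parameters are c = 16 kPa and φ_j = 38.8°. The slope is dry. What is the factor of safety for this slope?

Resolving the block weight along and normal to the plane and applying the Mohr–Coulomb strength on the joint:
N' = W cosα = 1214·cos31.3° = 1037.3 kN/m
Driving force T = W sinα = 1214·sin31.3° = 630.7 kN/m
Resisting force R = c·L + N'·tanφ_j = 16·19.4 + 1037.3·tan38.8° = 310.4 + 834.0 = 1144.4 kN/m
FS = R / T = 1144.4 / 630.7 = 1.815

FS = 1.81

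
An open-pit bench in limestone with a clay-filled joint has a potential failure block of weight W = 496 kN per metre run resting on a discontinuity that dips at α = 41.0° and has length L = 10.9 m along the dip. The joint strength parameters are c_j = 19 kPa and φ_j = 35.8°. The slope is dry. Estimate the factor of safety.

FS = 1.47

Resolving the block weight along and normal to the plane and applying the Mohr–Coulomb strength on the joint:
N' = W cosα = 496·cos41.0° = 374.3 kN/m
Driving force T = W sinα = 496·sin41.0° = 325.4 kN/m
Resisting force R = c_j·L + N'·tanφ_j = 19·10.9 + 374.3·tan35.8° = 207.1 + 270.0 = 477.1 kN/m
FS = R / T = 477.1 / 325.4 = 1.466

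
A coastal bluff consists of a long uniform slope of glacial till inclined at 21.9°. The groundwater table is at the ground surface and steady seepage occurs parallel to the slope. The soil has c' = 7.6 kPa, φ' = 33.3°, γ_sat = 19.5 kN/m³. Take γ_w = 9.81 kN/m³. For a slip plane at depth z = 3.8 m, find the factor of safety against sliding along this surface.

FS = 1.11

With seepage parallel to the slope and the water table at the surface, the effective normal stress on the slip plane uses the buoyant unit weight γ' = γ_sat − γ_w while the driving shear stress uses γ_sat:
FS = [c' + γ' z cos²β tanφ'] / [γ_sat z sinβ cosβ]
γ' = 19.5 − 9.81 = 9.69 kN/m³
Numerator = 7.6 + 9.69·3.8·cos²21.9°·tan33.3° = 7.6 + 9.69·3.8·0.8609·0.6569 = 28.423 kPa
Denominator = 19.5·3.8·sin21.9°·cos21.9° = 19.5·3.8·0.3730·0.9278 = 25.644 kPa
FS = 28.423 / 25.644 = 1.108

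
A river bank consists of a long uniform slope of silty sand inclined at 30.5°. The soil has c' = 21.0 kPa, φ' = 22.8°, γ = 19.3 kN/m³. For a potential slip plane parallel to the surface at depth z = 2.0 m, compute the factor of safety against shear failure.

FS = 1.96

For an infinite slope with a slip plane parallel to the surface (no pore pressure): FS = [c' + γz cos²β tanφ'] / [γz sinβ cosβ].
γz = 19.3·2.0 = 38.60 kN/m²
Numerator = 21.0 + 38.60·cos²30.5°·tan22.8° = 21.0 + 38.60·0.7424·0.4204 = 33.046 kPa
Denominator = 38.60·sin30.5°·cos30.5° = 38.60·0.5075·0.8616 = 16.880 kPa
FS = 33.046 / 16.880 = 1.958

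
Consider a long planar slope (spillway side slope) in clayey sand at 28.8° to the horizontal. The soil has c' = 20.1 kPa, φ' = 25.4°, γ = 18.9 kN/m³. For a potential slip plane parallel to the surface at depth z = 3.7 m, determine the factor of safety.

For an infinite slope with a slip plane parallel to the surface (no pore pressure): FS = [c' + γz cos²β tanφ'] / [γz sinβ cosβ].
γz = 18.9·3.7 = 69.93 kN/m²
Numerator = 20.1 + 69.93·cos²28.8°·tan25.4° = 20.1 + 69.93·0.7679·0.4748 = 45.599 kPa
Denominator = 69.93·sin28.8°·cos28.8° = 69.93·0.4818·0.8763 = 29.522 kPa
FS = 45.599 / 29.522 = 1.545

FS = 1.54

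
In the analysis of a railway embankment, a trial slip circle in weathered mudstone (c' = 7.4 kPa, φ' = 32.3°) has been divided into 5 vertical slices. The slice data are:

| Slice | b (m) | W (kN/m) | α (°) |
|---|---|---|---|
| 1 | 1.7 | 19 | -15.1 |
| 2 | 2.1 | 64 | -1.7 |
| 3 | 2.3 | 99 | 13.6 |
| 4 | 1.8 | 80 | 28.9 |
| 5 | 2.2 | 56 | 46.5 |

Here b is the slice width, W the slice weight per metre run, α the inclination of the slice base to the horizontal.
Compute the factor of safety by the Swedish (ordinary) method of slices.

Ordinary method of slices: FS = Σ[c'·Δl_i + (W_i cosα_i)·tanφ'] / Σ W_i sinα_i, with Δl_i = b_i / cosα_i.
Slice 1: Δl = 1.7/cos(-15.1°) = 1.761 m; N'_1 = 19·cos(-15.1°) = 18.3; c'Δl = 13.03; W sinα = -4.9
Slice 2: Δl = 2.1/cos(-1.7°) = 2.101 m; N'_2 = 64·cos(-1.7°) = 64.0; c'Δl = 15.55; W sinα = -1.9
Slice 3: Δl = 2.3/cos13.6° = 2.366 m; N'_3 = 99·cos13.6° = 96.2; c'Δl = 17.51; W sinα = 23.3
Slice 4: Δl = 1.8/cos28.9° = 2.056 m; N'_4 = 80·cos28.9° = 70.0; c'Δl = 15.21; W sinα = 38.7
Slice 5: Δl = 2.2/cos46.5° = 3.196 m; N'_5 = 56·cos46.5° = 38.5; c'Δl = 23.65; W sinα = 40.6
Σc'Δl = 85.0 kN/m; ΣN' = 287.1 kN/m; ΣW sinα = 95.7 kN/m
Resisting = 85.0 + 287.1·tan32.3° = 85.0 + 181.5 = 266.5 kN/m
FS = 266.5 / 95.7 = 2.784

FS = 2.78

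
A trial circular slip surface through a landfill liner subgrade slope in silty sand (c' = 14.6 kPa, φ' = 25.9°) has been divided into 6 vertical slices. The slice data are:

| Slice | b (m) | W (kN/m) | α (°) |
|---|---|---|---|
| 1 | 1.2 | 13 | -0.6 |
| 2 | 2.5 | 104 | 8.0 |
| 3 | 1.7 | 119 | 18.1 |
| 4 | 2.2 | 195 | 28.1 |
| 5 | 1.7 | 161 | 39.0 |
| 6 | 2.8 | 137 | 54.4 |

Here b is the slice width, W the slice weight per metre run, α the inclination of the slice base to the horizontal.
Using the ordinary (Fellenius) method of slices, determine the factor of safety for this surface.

FS = 1.44

Ordinary method of slices: FS = Σ[c'·Δl_i + (W_i cosα_i)·tanφ'] / Σ W_i sinα_i, with Δl_i = b_i / cosα_i.
Slice 1: Δl = 1.2/cos(-0.6°) = 1.200 m; N'_1 = 13·cos(-0.6°) = 13.0; c'Δl = 17.52; W sinα = -0.1
Slice 2: Δl = 2.5/cos8.0° = 2.525 m; N'_2 = 104·cos8.0° = 103.0; c'Δl = 36.86; W sinα = 14.5
Slice 3: Δl = 1.7/cos18.1° = 1.789 m; N'_3 = 119·cos18.1° = 113.1; c'Δl = 26.11; W sinα = 37.0
Slice 4: Δl = 2.2/cos28.1° = 2.494 m; N'_4 = 195·cos28.1° = 172.0; c'Δl = 36.41; W sinα = 91.8
Slice 5: Δl = 1.7/cos39.0° = 2.187 m; N'_5 = 161·cos39.0° = 125.1; c'Δl = 31.94; W sinα = 101.3
Slice 6: Δl = 2.8/cos54.4° = 4.810 m; N'_6 = 137·cos54.4° = 79.8; c'Δl = 70.23; W sinα = 111.4
Σc'Δl = 219.1 kN/m; ΣN' = 606.0 kN/m; ΣW sinα = 355.9 kN/m
Resisting = 219.1 + 606.0·tan25.9° = 219.1 + 294.3 = 513.3 kN/m
FS = 513.3 / 355.9 = 1.442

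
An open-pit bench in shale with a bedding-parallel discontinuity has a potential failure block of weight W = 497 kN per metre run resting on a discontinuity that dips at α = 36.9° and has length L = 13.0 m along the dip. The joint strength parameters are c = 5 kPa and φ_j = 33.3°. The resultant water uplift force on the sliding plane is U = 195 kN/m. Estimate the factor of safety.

FS = 0.66

Resolving the block weight along and normal to the plane and applying the Mohr–Coulomb strength on the joint:
N' = W cosα − U = 497·cos36.9° − 195 = 202.4 kN/m
Driving force T = W sinα = 497·sin36.9° = 298.4 kN/m
Resisting force R = c·L + N'·tanφ_j = 5·13.0 + 202.4·tan33.3° = 65.0 + 133.0 = 198.0 kN/m
FS = R / T = 198.0 / 298.4 = 0.663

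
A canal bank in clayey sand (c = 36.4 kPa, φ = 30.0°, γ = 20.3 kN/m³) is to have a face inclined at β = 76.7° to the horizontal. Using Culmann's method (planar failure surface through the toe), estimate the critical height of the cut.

H_c = 19.24 m

Culmann's analysis gives the critical failure plane at α_cr = (β + φ)/2 = (76.7 + 30.0)/2 = 53.4°, and the critical height
H_c = (4c/γ) · sinβ cosφ / [1 − cos(β − φ)]
    = (4·36.4/20.3) · sin76.7°·cos30.0° / [1 − cos(46.7°)]
    = 7.172 · 0.9732·0.8660 / [1 − 0.6858]
    = 7.172 · 0.8428 / 0.3142
    = 19.24 m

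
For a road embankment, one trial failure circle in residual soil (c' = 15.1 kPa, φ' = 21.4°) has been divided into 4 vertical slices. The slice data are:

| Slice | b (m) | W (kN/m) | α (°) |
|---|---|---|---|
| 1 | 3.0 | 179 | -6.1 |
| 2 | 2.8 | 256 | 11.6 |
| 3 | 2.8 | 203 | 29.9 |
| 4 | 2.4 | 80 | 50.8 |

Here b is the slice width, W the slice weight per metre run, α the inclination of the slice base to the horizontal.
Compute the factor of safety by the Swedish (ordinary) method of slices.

Ordinary method of slices: FS = Σ[c'·Δl_i + (W_i cosα_i)·tanφ'] / Σ W_i sinα_i, with Δl_i = b_i / cosα_i.
Slice 1: Δl = 3.0/cos(-6.1°) = 3.017 m; N'_1 = 179·cos(-6.1°) = 178.0; c'Δl = 45.56; W sinα = -19.0
Slice 2: Δl = 2.8/cos11.6° = 2.858 m; N'_2 = 256·cos11.6° = 250.8; c'Δl = 43.16; W sinα = 51.5
Slice 3: Δl = 2.8/cos29.9° = 3.230 m; N'_3 = 203·cos29.9° = 176.0; c'Δl = 48.77; W sinα = 101.2
Slice 4: Δl = 2.4/cos50.8° = 3.797 m; N'_4 = 80·cos50.8° = 50.6; c'Δl = 57.34; W sinα = 62.0
Σc'Δl = 194.8 kN/m; ΣN' = 655.3 kN/m; ΣW sinα = 195.6 kN/m
Resisting = 194.8 + 655.3·tan21.4° = 194.8 + 256.8 = 451.6 kN/m
FS = 451.6 / 195.6 = 2.308

FS = 2.31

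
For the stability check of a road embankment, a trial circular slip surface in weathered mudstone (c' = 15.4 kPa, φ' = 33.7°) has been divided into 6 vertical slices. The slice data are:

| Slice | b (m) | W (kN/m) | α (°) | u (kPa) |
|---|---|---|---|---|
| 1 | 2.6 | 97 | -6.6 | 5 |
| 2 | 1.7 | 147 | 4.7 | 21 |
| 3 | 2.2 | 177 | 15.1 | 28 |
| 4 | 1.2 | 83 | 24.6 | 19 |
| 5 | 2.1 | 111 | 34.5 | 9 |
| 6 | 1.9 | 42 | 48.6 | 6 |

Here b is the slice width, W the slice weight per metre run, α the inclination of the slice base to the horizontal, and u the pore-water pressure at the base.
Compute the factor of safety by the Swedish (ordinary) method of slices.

Ordinary method of slices: FS = Σ[c'·Δl_i + (W_i cosα_i − u_i·Δl_i)·tanφ'] / Σ W_i sinα_i, with Δl_i = b_i / cosα_i.
Slice 1: Δl = 2.6/cos(-6.6°) = 2.617 m; N'_1 = 97·cos(-6.6°) − 5·2.617 = 83.3; c'Δl = 40.31; W sinα = -11.1
Slice 2: Δl = 1.7/cos4.7° = 1.706 m; N'_2 = 147·cos4.7° − 21·1.706 = 110.7; c'Δl = 26.27; W sinα = 12.0
Slice 3: Δl = 2.2/cos15.1° = 2.279 m; N'_3 = 177·cos15.1° − 28·2.279 = 107.1; c'Δl = 35.09; W sinα = 46.1
Slice 4: Δl = 1.2/cos24.6° = 1.320 m; N'_4 = 83·cos24.6° − 19·1.320 = 50.4; c'Δl = 20.32; W sinα = 34.6
Slice 5: Δl = 2.1/cos34.5° = 2.548 m; N'_5 = 111·cos34.5° − 9·2.548 = 68.5; c'Δl = 39.24; W sinα = 62.9
Slice 6: Δl = 1.9/cos48.6° = 2.873 m; N'_6 = 42·cos48.6° − 6·2.873 = 10.5; c'Δl = 44.25; W sinα = 31.5
Σc'Δl = 205.5 kN/m; ΣN' = 430.5 kN/m; ΣW sinα = 175.9 kN/m
Resisting = 205.5 + 430.5·tan33.7° = 205.5 + 287.1 = 492.6 kN/m
FS = 492.6 / 175.9 = 2.800

FS = 2.80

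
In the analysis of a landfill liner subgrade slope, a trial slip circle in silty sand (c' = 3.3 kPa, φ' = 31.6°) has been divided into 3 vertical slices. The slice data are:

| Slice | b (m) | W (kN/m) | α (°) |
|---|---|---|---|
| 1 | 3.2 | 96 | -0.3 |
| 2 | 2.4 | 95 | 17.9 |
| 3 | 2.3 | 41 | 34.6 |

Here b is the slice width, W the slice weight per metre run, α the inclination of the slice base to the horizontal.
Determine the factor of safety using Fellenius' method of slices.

FS = 3.15

Ordinary method of slices: FS = Σ[c'·Δl_i + (W_i cosα_i)·tanφ'] / Σ W_i sinα_i, with Δl_i = b_i / cosα_i.
Slice 1: Δl = 3.2/cos(-0.3°) = 3.200 m; N'_1 = 96·cos(-0.3°) = 96.0; c'Δl = 10.56; W sinα = -0.5
Slice 2: Δl = 2.4/cos17.9° = 2.522 m; N'_2 = 95·cos17.9° = 90.4; c'Δl = 8.32; W sinα = 29.2
Slice 3: Δl = 2.3/cos34.6° = 2.794 m; N'_3 = 41·cos34.6° = 33.7; c'Δl = 9.22; W sinα = 23.3
Σc'Δl = 28.1 kN/m; ΣN' = 220.1 kN/m; ΣW sinα = 52.0 kN/m
Resisting = 28.1 + 220.1·tan31.6° = 28.1 + 135.4 = 163.5 kN/m
FS = 163.5 / 52.0 = 3.146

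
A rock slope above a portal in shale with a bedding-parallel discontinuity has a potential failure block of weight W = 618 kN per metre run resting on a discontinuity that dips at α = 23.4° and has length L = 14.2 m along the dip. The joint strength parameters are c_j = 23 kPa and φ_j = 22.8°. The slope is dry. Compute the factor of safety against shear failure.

Resolving the block weight along and normal to the plane and applying the Mohr–Coulomb strength on the joint:
N' = W cosα = 618·cos23.4° = 567.2 kN/m
Driving force T = W sinα = 618·sin23.4° = 245.4 kN/m
Resisting force R = c_j·L + N'·tanφ_j = 23·14.2 + 567.2·tan22.8° = 326.6 + 238.4 = 565.0 kN/m
FS = R / T = 565.0 / 245.4 = 2.302

FS = 2.30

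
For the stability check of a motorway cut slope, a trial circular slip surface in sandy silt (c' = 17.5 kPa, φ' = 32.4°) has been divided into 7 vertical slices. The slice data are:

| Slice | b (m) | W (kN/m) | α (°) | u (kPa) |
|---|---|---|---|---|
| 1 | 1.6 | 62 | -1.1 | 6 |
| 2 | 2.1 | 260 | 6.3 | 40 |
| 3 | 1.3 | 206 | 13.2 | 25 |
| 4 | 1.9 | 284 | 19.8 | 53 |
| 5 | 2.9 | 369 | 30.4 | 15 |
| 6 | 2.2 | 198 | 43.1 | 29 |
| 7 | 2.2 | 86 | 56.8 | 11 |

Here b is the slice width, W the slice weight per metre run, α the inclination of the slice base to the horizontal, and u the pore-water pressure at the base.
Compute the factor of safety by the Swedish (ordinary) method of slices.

FS = 1.53

Ordinary method of slices: FS = Σ[c'·Δl_i + (W_i cosα_i − u_i·Δl_i)·tanφ'] / Σ W_i sinα_i, with Δl_i = b_i / cosα_i.
Slice 1: Δl = 1.6/cos(-1.1°) = 1.600 m; N'_1 = 62·cos(-1.1°) − 6·1.600 = 52.4; c'Δl = 28.01; W sinα = -1.2
Slice 2: Δl = 2.1/cos6.3° = 2.113 m; N'_2 = 260·cos6.3° − 40·2.113 = 173.9; c'Δl = 36.97; W sinα = 28.5
Slice 3: Δl = 1.3/cos13.2° = 1.335 m; N'_3 = 206·cos13.2° − 25·1.335 = 167.2; c'Δl = 23.37; W sinα = 47.0
Slice 4: Δl = 1.9/cos19.8° = 2.019 m; N'_4 = 284·cos19.8° − 53·2.019 = 160.2; c'Δl = 35.34; W sinα = 96.2
Slice 5: Δl = 2.9/cos30.4° = 3.362 m; N'_5 = 369·cos30.4° − 15·3.362 = 267.8; c'Δl = 58.84; W sinα = 186.7
Slice 6: Δl = 2.2/cos43.1° = 3.013 m; N'_6 = 198·cos43.1° − 29·3.013 = 57.2; c'Δl = 52.73; W sinα = 135.3
Slice 7: Δl = 2.2/cos56.8° = 4.018 m; N'_7 = 86·cos56.8° − 11·4.018 = 2.9; c'Δl = 70.31; W sinα = 72.0
Σc'Δl = 305.6 kN/m; ΣN' = 881.6 kN/m; ΣW sinα = 564.6 kN/m
Resisting = 305.6 + 881.6·tan32.4° = 305.6 + 559.5 = 865.0 kN/m
FS = 865.0 / 564.6 = 1.532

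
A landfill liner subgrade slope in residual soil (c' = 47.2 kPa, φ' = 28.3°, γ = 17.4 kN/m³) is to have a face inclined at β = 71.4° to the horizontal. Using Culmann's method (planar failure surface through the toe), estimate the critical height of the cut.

Culmann's analysis gives the critical failure plane at α_cr = (β + φ')/2 = (71.4 + 28.3)/2 = 49.9°, and the critical height
H_c = (4c'/γ) · sinβ cosφ' / [1 − cos(β − φ')]
    = (4·47.2/17.4) · sin71.4°·cos28.3° / [1 − cos(43.1°)]
    = 10.851 · 0.9478·0.8805 / [1 − 0.7302]
    = 10.851 · 0.8345 / 0.2698
    = 33.56 m

H_c = 33.56 m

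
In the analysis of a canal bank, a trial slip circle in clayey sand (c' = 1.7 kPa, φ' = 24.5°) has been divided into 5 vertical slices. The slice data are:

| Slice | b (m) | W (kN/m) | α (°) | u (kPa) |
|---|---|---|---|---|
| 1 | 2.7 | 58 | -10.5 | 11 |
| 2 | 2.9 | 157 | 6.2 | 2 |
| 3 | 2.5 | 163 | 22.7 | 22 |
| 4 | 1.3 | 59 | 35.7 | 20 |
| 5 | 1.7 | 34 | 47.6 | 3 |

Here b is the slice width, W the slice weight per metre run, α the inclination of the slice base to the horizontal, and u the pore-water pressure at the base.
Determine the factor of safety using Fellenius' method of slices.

FS = 1.22

Ordinary method of slices: FS = Σ[c'·Δl_i + (W_i cosα_i − u_i·Δl_i)·tanφ'] / Σ W_i sinα_i, with Δl_i = b_i / cosα_i.
Slice 1: Δl = 2.7/cos(-10.5°) = 2.746 m; N'_1 = 58·cos(-10.5°) − 11·2.746 = 26.8; c'Δl = 4.67; W sinα = -10.6
Slice 2: Δl = 2.9/cos6.2° = 2.917 m; N'_2 = 157·cos6.2° − 2·2.917 = 150.2; c'Δl = 4.96; W sinα = 17.0
Slice 3: Δl = 2.5/cos22.7° = 2.710 m; N'_3 = 163·cos22.7° − 22·2.710 = 90.8; c'Δl = 4.61; W sinα = 62.9
Slice 4: Δl = 1.3/cos35.7° = 1.601 m; N'_4 = 59·cos35.7° − 20·1.601 = 15.9; c'Δl = 2.72; W sinα = 34.4
Slice 5: Δl = 1.7/cos47.6° = 2.521 m; N'_5 = 34·cos47.6° − 3·2.521 = 15.4; c'Δl = 4.29; W sinα = 25.1
Σc'Δl = 21.2 kN/m; ΣN' = 299.1 kN/m; ΣW sinα = 128.8 kN/m
Resisting = 21.2 + 299.1·tan24.5° = 21.2 + 136.3 = 157.5 kN/m
FS = 157.5 / 128.8 = 1.223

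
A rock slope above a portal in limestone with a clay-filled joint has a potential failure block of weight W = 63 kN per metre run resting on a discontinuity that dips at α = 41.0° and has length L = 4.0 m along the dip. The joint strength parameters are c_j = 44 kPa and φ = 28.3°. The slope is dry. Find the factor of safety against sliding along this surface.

Resolving the block weight along and normal to the plane and applying the Mohr–Coulomb strength on the joint:
N' = W cosα = 63·cos41.0° = 47.5 kN/m
Driving force T = W sinα = 63·sin41.0° = 41.3 kN/m
Resisting force R = c_j·L + N'·tanφ = 44·4.0 + 47.5·tan28.3° = 176.0 + 25.6 = 201.6 kN/m
FS = R / T = 201.6 / 41.3 = 4.878

FS = 4.88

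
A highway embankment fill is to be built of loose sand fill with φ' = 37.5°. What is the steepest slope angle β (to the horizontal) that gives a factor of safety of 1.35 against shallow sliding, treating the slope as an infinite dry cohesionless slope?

For an infinite dry cohesionless slope FS = tanφ'/tanβ, so tanβ = tanφ' / FS.
tanβ = tan37.5° / 1.35 = 0.7673 / 1.35 = 0.5684
β = arctan(0.5684) = 29.61°

β = 29.6°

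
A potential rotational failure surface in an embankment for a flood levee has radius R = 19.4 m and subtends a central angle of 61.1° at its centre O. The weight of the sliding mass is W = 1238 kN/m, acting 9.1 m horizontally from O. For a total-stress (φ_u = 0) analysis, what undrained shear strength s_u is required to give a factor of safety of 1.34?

FS = s_u·L_a·R / (W·d), so s_u = FS·W·d / (L_a·R).
Arc length L_a = R·θ = 19.4·(61.1°·π/180) = 19.4·1.0664 = 20.69 m
s_u = 1.34·1238·9.1 / (20.69·19.4) = 15096.2 / 401.35 = 37.61 kPa

s_u = 37.6 kPa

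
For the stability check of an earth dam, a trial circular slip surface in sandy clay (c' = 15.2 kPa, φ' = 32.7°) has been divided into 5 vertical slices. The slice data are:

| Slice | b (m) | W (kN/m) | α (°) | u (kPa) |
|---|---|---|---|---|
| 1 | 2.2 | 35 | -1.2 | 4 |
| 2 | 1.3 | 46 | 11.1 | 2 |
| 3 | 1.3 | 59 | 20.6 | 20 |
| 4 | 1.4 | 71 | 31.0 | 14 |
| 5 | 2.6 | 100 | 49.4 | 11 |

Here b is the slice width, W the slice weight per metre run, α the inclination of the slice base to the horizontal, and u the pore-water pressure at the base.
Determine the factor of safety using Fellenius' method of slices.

FS = 1.84

Ordinary method of slices: FS = Σ[c'·Δl_i + (W_i cosα_i − u_i·Δl_i)·tanφ'] / Σ W_i sinα_i, with Δl_i = b_i / cosα_i.
Slice 1: Δl = 2.2/cos(-1.2°) = 2.200 m; N'_1 = 35·cos(-1.2°) − 4·2.200 = 26.2; c'Δl = 33.45; W sinα = -0.7
Slice 2: Δl = 1.3/cos11.1° = 1.325 m; N'_2 = 46·cos11.1° − 2·1.325 = 42.5; c'Δl = 20.14; W sinα = 8.9
Slice 3: Δl = 1.3/cos20.6° = 1.389 m; N'_3 = 59·cos20.6° − 20·1.389 = 27.5; c'Δl = 21.11; W sinα = 20.8
Slice 4: Δl = 1.4/cos31.0° = 1.633 m; N'_4 = 71·cos31.0° − 14·1.633 = 38.0; c'Δl = 24.83; W sinα = 36.6
Slice 5: Δl = 2.6/cos49.4° = 3.995 m; N'_5 = 100·cos49.4° − 11·3.995 = 21.1; c'Δl = 60.73; W sinα = 75.9
Σc'Δl = 160.2 kN/m; ΣN' = 155.3 kN/m; ΣW sinα = 141.4 kN/m
Resisting = 160.2 + 155.3·tan32.7° = 160.2 + 99.7 = 259.9 kN/m
FS = 259.9 / 141.4 = 1.838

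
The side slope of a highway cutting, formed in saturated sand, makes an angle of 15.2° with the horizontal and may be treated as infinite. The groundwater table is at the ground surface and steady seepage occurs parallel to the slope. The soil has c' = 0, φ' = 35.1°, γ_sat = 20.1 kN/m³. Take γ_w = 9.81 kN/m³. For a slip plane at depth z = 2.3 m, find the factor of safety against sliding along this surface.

With seepage parallel to the slope and the water table at the surface, the effective normal stress on the slip plane uses the buoyant unit weight γ' = γ_sat − γ_w while the driving shear stress uses γ_sat:
FS = [c' + γ' z cos²β tanφ'] / [γ_sat z sinβ cosβ]
(For c' = 0 this reduces to FS = (γ'/γ_sat)·tanφ'/tanβ.)
γ' = 20.1 − 9.81 = 10.29 kN/m³
Numerator = 0.0 + 10.29·2.3·cos²15.2°·tan35.1° = 0.0 + 10.29·2.3·0.9313·0.7028 = 15.490 kPa
Denominator = 20.1·2.3·sin15.2°·cos15.2° = 20.1·2.3·0.2622·0.9650 = 11.697 kPa
FS = 15.490 / 11.697 = 1.324

FS = 1.32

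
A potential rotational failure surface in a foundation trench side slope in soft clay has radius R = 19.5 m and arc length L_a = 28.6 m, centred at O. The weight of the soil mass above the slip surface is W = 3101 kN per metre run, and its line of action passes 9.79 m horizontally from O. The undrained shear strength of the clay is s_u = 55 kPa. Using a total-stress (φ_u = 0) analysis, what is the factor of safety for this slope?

Taking moments about the centre O, the resisting moment is provided by the undrained shear strength acting along the arc:
M_R = s_u·L_a·R = 55·28.60·19.5 = 30673.5 kN·m/m
M_D = W·d = 3101·9.79 = 30358.8 kN·m/m
FS = M_R / M_D = 30673.5 / 30358.8 = 1.010

FS = 1.01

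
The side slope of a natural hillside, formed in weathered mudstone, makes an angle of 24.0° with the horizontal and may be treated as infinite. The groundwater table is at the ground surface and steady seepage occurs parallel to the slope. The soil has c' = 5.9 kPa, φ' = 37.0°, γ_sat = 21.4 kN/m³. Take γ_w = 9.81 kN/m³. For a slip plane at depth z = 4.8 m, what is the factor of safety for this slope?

FS = 1.07

With seepage parallel to the slope and the water table at the surface, the effective normal stress on the slip plane uses the buoyant unit weight γ' = γ_sat − γ_w while the driving shear stress uses γ_sat:
FS = [c' + γ' z cos²β tanφ'] / [γ_sat z sinβ cosβ]
γ' = 21.4 − 9.81 = 11.59 kN/m³
Numerator = 5.9 + 11.59·4.8·cos²24.0°·tan37.0° = 5.9 + 11.59·4.8·0.8346·0.7536 = 40.886 kPa
Denominator = 21.4·4.8·sin24.0°·cos24.0° = 21.4·4.8·0.4067·0.9135 = 38.168 kPa
FS = 40.886 / 38.168 = 1.071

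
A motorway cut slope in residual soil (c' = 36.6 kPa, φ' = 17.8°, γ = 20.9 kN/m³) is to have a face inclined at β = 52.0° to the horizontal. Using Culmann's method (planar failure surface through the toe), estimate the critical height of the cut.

Culmann's analysis gives the critical failure plane at α_cr = (β + φ')/2 = (52.0 + 17.8)/2 = 34.9°, and the critical height
H_c = (4c'/γ) · sinβ cosφ' / [1 − cos(β − φ')]
    = (4·36.6/20.9) · sin52.0°·cos17.8° / [1 − cos(34.2°)]
    = 7.005 · 0.7880·0.9521 / [1 − 0.8271]
    = 7.005 · 0.7503 / 0.1729
    = 30.39 m

H_c = 30.39 m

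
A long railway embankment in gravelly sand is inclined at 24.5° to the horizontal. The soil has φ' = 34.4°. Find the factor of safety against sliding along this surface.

FS = 1.50

For a dry cohesionless infinite slope the factor of safety is FS = tanφ' / tanβ.
FS = tan34.4° / tan24.5° = 0.6847 / 0.4557 = 1.502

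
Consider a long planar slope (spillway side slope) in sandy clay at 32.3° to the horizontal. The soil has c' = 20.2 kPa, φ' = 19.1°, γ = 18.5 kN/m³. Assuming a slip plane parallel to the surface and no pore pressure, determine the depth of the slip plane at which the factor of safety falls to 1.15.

z = 4.01 m

Setting FS = 1.15 in FS = [c' + γz cos²β tanφ'] / [γz sinβ cosβ] and solving for z:
z = c' / [γ cosβ (FS·sinβ − cosβ·tanφ')]
  = 20.2 / [18.5·cos32.3°·(1.15·sin32.3° − cos32.3°·tan19.1°)]
  = 20.2 / [18.5·0.8453·(1.15·0.5344 − 0.8453·0.3463)]
  = 20.2 / 5.0322 = 4.014 m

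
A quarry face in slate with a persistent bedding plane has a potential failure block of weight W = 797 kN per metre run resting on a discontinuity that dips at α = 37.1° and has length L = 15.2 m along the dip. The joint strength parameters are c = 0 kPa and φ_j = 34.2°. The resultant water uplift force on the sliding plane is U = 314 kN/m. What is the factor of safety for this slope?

Resolving the block weight along and normal to the plane and applying the Mohr–Coulomb strength on the joint:
N' = W cosα − U = 797·cos37.1° − 314 = 321.7 kN/m
Driving force T = W sinα = 797·sin37.1° = 480.8 kN/m
Resisting force R = c·L + N'·tanφ_j = 0·15.2 + 321.7·tan34.2° = 0.0 + 218.6 = 218.6 kN/m
FS = R / T = 218.6 / 480.8 = 0.455

FS = 0.45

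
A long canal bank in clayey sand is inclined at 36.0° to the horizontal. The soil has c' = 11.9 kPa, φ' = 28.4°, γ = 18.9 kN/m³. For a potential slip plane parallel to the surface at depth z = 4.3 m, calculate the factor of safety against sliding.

FS = 1.05

For an infinite slope with a slip plane parallel to the surface (no pore pressure): FS = [c' + γz cos²β tanφ'] / [γz sinβ cosβ].
γz = 18.9·4.3 = 81.27 kN/m²
Numerator = 11.9 + 81.27·cos²36.0°·tan28.4° = 11.9 + 81.27·0.6545·0.5407 = 40.661 kPa
Denominator = 81.27·sin36.0°·cos36.0° = 81.27·0.5878·0.8090 = 38.646 kPa
FS = 40.661 / 38.646 = 1.052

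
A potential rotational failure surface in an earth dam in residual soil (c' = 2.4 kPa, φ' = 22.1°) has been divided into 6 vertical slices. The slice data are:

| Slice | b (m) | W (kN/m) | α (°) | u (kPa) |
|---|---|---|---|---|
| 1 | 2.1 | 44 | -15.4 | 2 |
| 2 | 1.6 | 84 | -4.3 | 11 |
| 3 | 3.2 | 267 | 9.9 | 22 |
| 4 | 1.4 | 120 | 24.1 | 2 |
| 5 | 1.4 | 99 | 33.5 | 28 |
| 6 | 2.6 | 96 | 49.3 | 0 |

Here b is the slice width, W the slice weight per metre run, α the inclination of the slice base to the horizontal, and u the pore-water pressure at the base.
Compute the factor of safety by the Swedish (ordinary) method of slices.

FS = 1.16

Ordinary method of slices: FS = Σ[c'·Δl_i + (W_i cosα_i − u_i·Δl_i)·tanφ'] / Σ W_i sinα_i, with Δl_i = b_i / cosα_i.
Slice 1: Δl = 2.1/cos(-15.4°) = 2.178 m; N'_1 = 44·cos(-15.4°) − 2·2.178 = 38.1; c'Δl = 5.23; W sinα = -11.7
Slice 2: Δl = 1.6/cos(-4.3°) = 1.605 m; N'_2 = 84·cos(-4.3°) − 11·1.605 = 66.1; c'Δl = 3.85; W sinα = -6.3
Slice 3: Δl = 3.2/cos9.9° = 3.248 m; N'_3 = 267·cos9.9° − 22·3.248 = 191.6; c'Δl = 7.80; W sinα = 45.9
Slice 4: Δl = 1.4/cos24.1° = 1.534 m; N'_4 = 120·cos24.1° − 2·1.534 = 106.5; c'Δl = 3.68; W sinα = 49.0
Slice 5: Δl = 1.4/cos33.5° = 1.679 m; N'_5 = 99·cos33.5° − 28·1.679 = 35.5; c'Δl = 4.03; W sinα = 54.6
Slice 6: Δl = 2.6/cos49.3° = 3.987 m; N'_6 = 96·cos49.3° − 0·3.987 = 62.6; c'Δl = 9.57; W sinα = 72.8
Σc'Δl = 34.2 kN/m; ΣN' = 500.4 kN/m; ΣW sinα = 204.3 kN/m
Resisting = 34.2 + 500.4·tan22.1° = 34.2 + 203.2 = 237.3 kN/m
FS = 237.3 / 204.3 = 1.161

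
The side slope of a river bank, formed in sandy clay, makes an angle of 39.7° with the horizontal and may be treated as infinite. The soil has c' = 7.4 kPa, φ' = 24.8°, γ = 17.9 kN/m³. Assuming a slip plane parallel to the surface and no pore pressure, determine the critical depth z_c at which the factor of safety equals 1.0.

z_c = 1.90 m

Setting FS = 1.00 in FS = [c' + γz cos²β tanφ'] / [γz sinβ cosβ] and solving for z:
z = c' / [γ cosβ (FS·sinβ − cosβ·tanφ')]
  = 7.4 / [17.9·cos39.7°·(1.00·sin39.7° − cos39.7°·tan24.8°)]
  = 7.4 / [17.9·0.7694·(1.00·0.6388 − 0.7694·0.4621)]
  = 7.4 / 3.9011 = 1.897 m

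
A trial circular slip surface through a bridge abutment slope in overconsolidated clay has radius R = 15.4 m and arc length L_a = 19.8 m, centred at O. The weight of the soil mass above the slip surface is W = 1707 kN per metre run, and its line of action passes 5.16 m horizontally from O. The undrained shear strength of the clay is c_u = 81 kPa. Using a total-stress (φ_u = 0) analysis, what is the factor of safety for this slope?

Taking moments about the centre O, the resisting moment is provided by the undrained shear strength acting along the arc:
M_R = c_u·L_a·R = 81·19.80·15.4 = 24698.5 kN·m/m
M_D = W·d = 1707·5.16 = 8808.1 kN·m/m
FS = M_R / M_D = 24698.5 / 8808.1 = 2.804

FS = 2.80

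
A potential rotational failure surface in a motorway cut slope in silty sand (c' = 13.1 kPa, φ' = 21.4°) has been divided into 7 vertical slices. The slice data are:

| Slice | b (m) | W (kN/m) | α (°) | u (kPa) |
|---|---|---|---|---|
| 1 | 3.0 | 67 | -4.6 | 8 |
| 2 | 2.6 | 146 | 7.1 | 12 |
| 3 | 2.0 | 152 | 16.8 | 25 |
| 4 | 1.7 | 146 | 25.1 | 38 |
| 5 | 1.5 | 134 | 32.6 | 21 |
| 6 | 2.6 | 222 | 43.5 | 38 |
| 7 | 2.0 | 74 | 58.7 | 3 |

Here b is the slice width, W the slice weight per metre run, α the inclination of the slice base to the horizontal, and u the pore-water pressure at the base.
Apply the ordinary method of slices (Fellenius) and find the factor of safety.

Ordinary method of slices: FS = Σ[c'·Δl_i + (W_i cosα_i − u_i·Δl_i)·tanφ'] / Σ W_i sinα_i, with Δl_i = b_i / cosα_i.
Slice 1: Δl = 3.0/cos(-4.6°) = 3.010 m; N'_1 = 67·cos(-4.6°) − 8·3.010 = 42.7; c'Δl = 39.43; W sinα = -5.4
Slice 2: Δl = 2.6/cos7.1° = 2.620 m; N'_2 = 146·cos7.1° − 12·2.620 = 113.4; c'Δl = 34.32; W sinα = 18.0
Slice 3: Δl = 2.0/cos16.8° = 2.089 m; N'_3 = 152·cos16.8° − 25·2.089 = 93.3; c'Δl = 27.37; W sinα = 43.9
Slice 4: Δl = 1.7/cos25.1° = 1.877 m; N'_4 = 146·cos25.1° − 38·1.877 = 60.9; c'Δl = 24.59; W sinα = 61.9
Slice 5: Δl = 1.5/cos32.6° = 1.781 m; N'_5 = 134·cos32.6° − 21·1.781 = 75.5; c'Δl = 23.32; W sinα = 72.2
Slice 6: Δl = 2.6/cos43.5° = 3.584 m; N'_6 = 222·cos43.5° − 38·3.584 = 24.8; c'Δl = 46.96; W sinα = 152.8
Slice 7: Δl = 2.0/cos58.7° = 3.850 m; N'_7 = 74·cos58.7° − 3·3.850 = 26.9; c'Δl = 50.43; W sinα = 63.2
Σc'Δl = 246.4 kN/m; ΣN' = 437.5 kN/m; ΣW sinα = 406.8 kN/m
Resisting = 246.4 + 437.5·tan21.4° = 246.4 + 171.5 = 417.9 kN/m
FS = 417.9 / 406.8 = 1.027

FS = 1.03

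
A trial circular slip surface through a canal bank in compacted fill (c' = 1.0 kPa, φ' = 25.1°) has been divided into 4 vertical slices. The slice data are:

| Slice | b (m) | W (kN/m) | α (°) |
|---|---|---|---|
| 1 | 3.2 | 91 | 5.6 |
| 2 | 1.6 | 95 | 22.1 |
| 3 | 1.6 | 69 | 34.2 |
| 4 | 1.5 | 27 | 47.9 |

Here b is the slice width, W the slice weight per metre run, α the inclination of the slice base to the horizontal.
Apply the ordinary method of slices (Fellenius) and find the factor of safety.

FS = 1.24

Ordinary method of slices: FS = Σ[c'·Δl_i + (W_i cosα_i)·tanφ'] / Σ W_i sinα_i, with Δl_i = b_i / cosα_i.
Slice 1: Δl = 3.2/cos5.6° = 3.215 m; N'_1 = 91·cos5.6° = 90.6; c'Δl = 3.22; W sinα = 8.9
Slice 2: Δl = 1.6/cos22.1° = 1.727 m; N'_2 = 95·cos22.1° = 88.0; c'Δl = 1.73; W sinα = 35.7
Slice 3: Δl = 1.6/cos34.2° = 1.935 m; N'_3 = 69·cos34.2° = 57.1; c'Δl = 1.93; W sinα = 38.8
Slice 4: Δl = 1.5/cos47.9° = 2.237 m; N'_4 = 27·cos47.9° = 18.1; c'Δl = 2.24; W sinα = 20.0
Σc'Δl = 9.1 kN/m; ΣN' = 253.8 kN/m; ΣW sinα = 103.4 kN/m
Resisting = 9.1 + 253.8·tan25.1° = 9.1 + 118.9 = 128.0 kN/m
FS = 128.0 / 103.4 = 1.237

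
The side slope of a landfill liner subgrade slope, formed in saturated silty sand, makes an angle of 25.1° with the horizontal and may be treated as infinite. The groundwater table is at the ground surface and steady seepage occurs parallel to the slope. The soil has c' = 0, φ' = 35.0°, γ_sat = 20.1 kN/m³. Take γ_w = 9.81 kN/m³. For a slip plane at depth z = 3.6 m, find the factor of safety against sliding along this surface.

FS = 0.77

With seepage parallel to the slope and the water table at the surface, the effective normal stress on the slip plane uses the buoyant unit weight γ' = γ_sat − γ_w while the driving shear stress uses γ_sat:
FS = [c' + γ' z cos²β tanφ'] / [γ_sat z sinβ cosβ]
(For c' = 0 this reduces to FS = (γ'/γ_sat)·tanφ'/tanβ.)
γ' = 20.1 − 9.81 = 10.29 kN/m³
Numerator = 0.0 + 10.29·3.6·cos²25.1°·tan35.0° = 0.0 + 10.29·3.6·0.8201·0.7002 = 21.271 kPa
Denominator = 20.1·3.6·sin25.1°·cos25.1° = 20.1·3.6·0.4242·0.9056 = 27.796 kPa
FS = 21.271 / 27.796 = 0.765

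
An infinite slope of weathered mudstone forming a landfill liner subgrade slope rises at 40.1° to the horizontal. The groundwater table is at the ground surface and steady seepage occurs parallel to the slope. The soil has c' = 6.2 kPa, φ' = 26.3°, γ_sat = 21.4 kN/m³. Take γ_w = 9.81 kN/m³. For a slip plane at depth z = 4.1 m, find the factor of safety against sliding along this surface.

FS = 0.46

With seepage parallel to the slope and the water table at the surface, the effective normal stress on the slip plane uses the buoyant unit weight γ' = γ_sat − γ_w while the driving shear stress uses γ_sat:
FS = [c' + γ' z cos²β tanφ'] / [γ_sat z sinβ cosβ]
γ' = 21.4 − 9.81 = 11.59 kN/m³
Numerator = 6.2 + 11.59·4.1·cos²40.1°·tan26.3° = 6.2 + 11.59·4.1·0.5851·0.4942 = 19.941 kPa
Denominator = 21.4·4.1·sin40.1°·cos40.1° = 21.4·4.1·0.6441·0.7649 = 43.230 kPa
FS = 19.941 / 43.230 = 0.461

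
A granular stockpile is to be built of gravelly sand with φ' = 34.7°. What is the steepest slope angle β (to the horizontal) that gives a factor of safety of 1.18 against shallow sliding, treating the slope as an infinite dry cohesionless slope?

For an infinite dry cohesionless slope FS = tanφ'/tanβ, so tanβ = tanφ' / FS.
tanβ = tan34.7° / 1.18 = 0.6924 / 1.18 = 0.5868
β = arctan(0.5868) = 30.40°

β = 30.4°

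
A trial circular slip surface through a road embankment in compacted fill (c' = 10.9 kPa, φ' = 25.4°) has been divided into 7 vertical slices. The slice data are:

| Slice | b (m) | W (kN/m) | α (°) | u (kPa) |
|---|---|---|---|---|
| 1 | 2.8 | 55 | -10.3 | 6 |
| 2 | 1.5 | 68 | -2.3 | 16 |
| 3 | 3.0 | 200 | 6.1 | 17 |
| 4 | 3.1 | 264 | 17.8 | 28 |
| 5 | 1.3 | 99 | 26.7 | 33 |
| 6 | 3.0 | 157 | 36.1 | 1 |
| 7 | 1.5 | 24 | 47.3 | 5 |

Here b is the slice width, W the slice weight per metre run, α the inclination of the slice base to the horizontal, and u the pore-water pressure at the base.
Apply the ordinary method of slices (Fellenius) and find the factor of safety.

FS = 1.89

Ordinary method of slices: FS = Σ[c'·Δl_i + (W_i cosα_i − u_i·Δl_i)·tanφ'] / Σ W_i sinα_i, with Δl_i = b_i / cosα_i.
Slice 1: Δl = 2.8/cos(-10.3°) = 2.846 m; N'_1 = 55·cos(-10.3°) − 6·2.846 = 37.0; c'Δl = 31.02; W sinα = -9.8
Slice 2: Δl = 1.5/cos(-2.3°) = 1.501 m; N'_2 = 68·cos(-2.3°) − 16·1.501 = 43.9; c'Δl = 16.36; W sinα = -2.7
Slice 3: Δl = 3.0/cos6.1° = 3.017 m; N'_3 = 200·cos6.1° − 17·3.017 = 147.6; c'Δl = 32.89; W sinα = 21.3
Slice 4: Δl = 3.1/cos17.8° = 3.256 m; N'_4 = 264·cos17.8° − 28·3.256 = 160.2; c'Δl = 35.49; W sinα = 80.7
Slice 5: Δl = 1.3/cos26.7° = 1.455 m; N'_5 = 99·cos26.7° − 33·1.455 = 40.4; c'Δl = 15.86; W sinα = 44.5
Slice 6: Δl = 3.0/cos36.1° = 3.713 m; N'_6 = 157·cos36.1° − 1·3.713 = 123.1; c'Δl = 40.47; W sinα = 92.5
Slice 7: Δl = 1.5/cos47.3° = 2.212 m; N'_7 = 24·cos47.3° − 5·2.212 = 5.2; c'Δl = 24.11; W sinα = 17.6
Σc'Δl = 196.2 kN/m; ΣN' = 557.5 kN/m; ΣW sinα = 244.0 kN/m
Resisting = 196.2 + 557.5·tan25.4° = 196.2 + 264.7 = 460.9 kN/m
FS = 460.9 / 244.0 = 1.889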